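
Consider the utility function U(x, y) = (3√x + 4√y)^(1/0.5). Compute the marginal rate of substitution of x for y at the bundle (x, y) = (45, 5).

MRS = 0.25

For CES with ρ = 0.5, MRS = (3/4)·√(y/x).
At (45, 5): MRS = 0.25.
So at (45, 5) the consumer would give up 0.25 units of y for one more unit of x.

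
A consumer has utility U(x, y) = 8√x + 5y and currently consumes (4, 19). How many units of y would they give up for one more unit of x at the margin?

MU_x = 8/(2√x), MU_y = 5.
MRS = 8/(2√x) ÷ 5.
At (4, 19): MRS = 0.4.
So at (4, 19) the consumer would give up 0.4 units of y for one more unit of x.

MRS = 0.4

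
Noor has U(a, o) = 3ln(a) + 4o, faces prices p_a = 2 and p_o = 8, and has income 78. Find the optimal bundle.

MU_a = 3/a, MU_o = 4.
MRS = 3/a ÷ 4.
Tangency: set MRS = p_a/p_o = 2/8 = 0.25.
MRS depends only on a: 0.75/a = 0.25 ⇒ a* = 0.75/0.25 = 3.
From the budget, 8·o = 78 − 2·3 = 72, so o* = 9.

a* = 3, o* = 9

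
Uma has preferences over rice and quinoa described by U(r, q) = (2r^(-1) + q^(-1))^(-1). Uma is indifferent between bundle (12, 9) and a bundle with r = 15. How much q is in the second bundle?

q = 90/13

U depends on (r, q) only through S = 2r^(-1) + q^(-1), so equal utility means equal S. At (12, 9): S = 5/18.
With r = 15: 2·15^(-1) = 2/15, so q^(-1) = 5/18 − 2/15 = 13/90.
Hence q = 1/(13/90) = 90/13.
Check: U(15, 90/13) = 3.6.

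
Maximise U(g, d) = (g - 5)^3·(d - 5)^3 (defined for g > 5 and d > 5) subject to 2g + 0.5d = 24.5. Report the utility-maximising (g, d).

MU_g = 3·(g−5)^2·(d−5)^3, MU_d = 3·(g−5)^3·(d−5)^2.
MRS = (d−5)/(g−5).
Tangency: set MRS = p_g/p_d = 2/0.5 = 4.
So (d − 5)/(g − 5) = 4, i.e. (d − 5) = 4·(g − 5).
Rewrite the budget in excess-of-subsistence terms: 2·(g − 5) + 0.5·(d − 5) = 24.5 − 2·5 − 0.5·5 = 12.
Substituting, 4·(g − 5) = 12, so g − 5 = 3 and g* = 8.
Then d − 5 = 4·3 = 12, so d* = 17.

g* = 8, d* = 17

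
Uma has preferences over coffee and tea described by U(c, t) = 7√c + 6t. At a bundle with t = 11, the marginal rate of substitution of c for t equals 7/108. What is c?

MU_c = 7/(2√c), MU_t = 6.
MRS = 7/(2√c) ÷ 6.
MRS depends only on c: (7/12)/√c = 7/108 ⇒ √c = (7/12)/(7/108) = 9 ⇒ c = 81.

c = 81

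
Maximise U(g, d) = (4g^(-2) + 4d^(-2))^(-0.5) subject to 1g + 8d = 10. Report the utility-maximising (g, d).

For CES with ρ = -2, MRS = (d/g)^3.
Tangency: set MRS = p_g/p_d = 1/8 = 0.125.
So (d/g)^3 = 0.125; taking the cube root, d/g = 0.5, i.e. d = 0.5·g.
Substitute into the budget 1·g + 8·d = 10: 5·g = 10, so g* = 2 and d* = 0.5·2 = 1.

g* = 2, d* = 1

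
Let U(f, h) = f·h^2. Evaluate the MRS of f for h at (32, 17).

MU_f = h^2 and MU_h = 2·f·h.
MRS = MU_f/MU_h = (1/2)·h/f.
At (32, 17): MRS = 17/64.
So at (32, 17) the consumer would give up 17/64 units of h for one more unit of f.

MRS = 17/64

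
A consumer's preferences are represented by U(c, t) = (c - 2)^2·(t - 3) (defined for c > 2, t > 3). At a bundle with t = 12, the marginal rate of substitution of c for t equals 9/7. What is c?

c = 16

MU_c = 2·(c−2)·(t−3), MU_t = (c−2)^2.
MRS = (2/1)·(t−3)/(c−2).
Substitute t = 12: MRS = 18/(c − 2). Setting this equal to 9/7 gives c − 2 = 18/(9/7) = 14, so c = 16.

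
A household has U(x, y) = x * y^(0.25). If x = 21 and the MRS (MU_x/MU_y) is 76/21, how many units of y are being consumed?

y = 19

MU_x = y^(0.25) and MU_y = 0.25·x·y^(-0.75).
MRS = MU_x/MU_y = (4)·y/x.
Substitute x = 21: MRS = y/5.25. Setting y/5.25 = 76/21 gives y = (76/21)·5.25 = 19.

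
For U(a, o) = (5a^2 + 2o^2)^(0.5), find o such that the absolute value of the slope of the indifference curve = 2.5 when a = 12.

For CES with ρ = 2, MRS = (5/2)·(o/a)^(-1).
Setting (5/2)·(o/12)^(-1) = 2.5 gives (o/12)^(-1) = 1, so o/12 = 1 and o = 12.

o = 12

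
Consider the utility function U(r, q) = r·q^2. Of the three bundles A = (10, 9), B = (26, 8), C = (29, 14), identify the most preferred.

Evaluate utility at each bundle:
U(A) = 810.
U(B) = 1664.
U(C) = 5684.
Highest utility is C, so C ≻ B ≻ A.

Bundle C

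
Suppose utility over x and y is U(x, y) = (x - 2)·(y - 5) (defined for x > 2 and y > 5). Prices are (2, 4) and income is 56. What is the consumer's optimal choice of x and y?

MU_x = (y−5), MU_y = (x−2).
MRS = (y−5)/(x−2).
Tangency: set MRS = p_x/p_y = 2/4 = 0.5.
So (y − 5)/(x − 2) = 0.5, i.e. (y − 5) = 0.5·(x − 2).
Rewrite the budget in excess-of-subsistence terms: 2·(x − 2) + 4·(y − 5) = 56 − 2·2 − 4·5 = 32.
Substituting, 4·(x − 2) = 32, so x − 2 = 8 and x* = 10.
Then y − 5 = 0.5·8 = 4, so y* = 9.

x* = 10, y* = 9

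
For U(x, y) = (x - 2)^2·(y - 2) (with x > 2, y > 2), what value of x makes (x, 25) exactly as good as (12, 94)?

U(12, 94) = 9200.
Set U(x, 25) = 9200 and solve.
With y = 25: (25 − 2) = 23, so (x − 2)^2 = 9200/23 = 400.
Taking the square root (with x > 2): x − 2 = 20, so x = 22.
Check: U(22, 25) = 9200.

x = 22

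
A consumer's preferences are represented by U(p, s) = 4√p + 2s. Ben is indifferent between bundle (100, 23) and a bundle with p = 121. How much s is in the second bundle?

s = 21

U(100, 23) = 86.
Set U(121, s) = 86 and solve.
With p = 121: √121 = 11, so 2s = 86 − 4·11 = 42 and s = 21.
Check: U(121, 21) = 86.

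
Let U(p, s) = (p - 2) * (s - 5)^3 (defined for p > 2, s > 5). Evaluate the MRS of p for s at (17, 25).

MU_p = (s−5)^3, MU_s = 3·(p−2)·(s−5)^2.
MRS = (1/3)·(s−5)/(p−2).
At (17, 25): MRS = 4/9.
So at (17, 25) the consumer would give up 4/9 units of s for one more unit of p.

MRS = 4/9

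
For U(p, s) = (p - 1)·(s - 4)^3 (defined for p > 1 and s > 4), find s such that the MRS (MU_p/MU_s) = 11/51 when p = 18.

s = 15

MU_p = (s−4)^3, MU_s = 3·(p−1)·(s−4)^2.
MRS = (1/3)·(s−4)/(p−1).
Substitute p = 18: MRS = (s − 4)/51. Setting this equal to 11/51 gives s − 4 = (11/51)·51 = 11, so s = 15.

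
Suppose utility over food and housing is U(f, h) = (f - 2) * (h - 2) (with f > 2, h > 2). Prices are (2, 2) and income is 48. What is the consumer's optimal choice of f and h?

f* = 12, h* = 12

MU_f = (h−2), MU_h = (f−2).
MRS = (h−2)/(f−2).
Tangency: set MRS = p_f/p_h = 2/2 = 1.
So (h − 2)/(f − 2) = 1, i.e. (h − 2) = (f − 2).
Rewrite the budget in excess-of-subsistence terms: 2·(f − 2) + 2·(h − 2) = 48 − 2·2 − 2·2 = 40.
Substituting, 4·(f − 2) = 40, so f − 2 = 10 and f* = 12.
Then h − 2 = 10, so h* = 12.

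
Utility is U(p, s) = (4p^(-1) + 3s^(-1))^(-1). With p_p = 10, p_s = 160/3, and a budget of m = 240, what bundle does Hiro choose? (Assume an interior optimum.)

For CES with ρ = -1, MRS = (4/3)·(s/p)^2.
Tangency: set MRS = p_p/p_s = 10/(160/3) = 3/16.
So (s/p)^2 = 9/64; taking the square root, s/p = 0.375, i.e. s = 0.375·p.
Substitute into the budget 10·p + (160/3)·s = 240: 30·p = 240, so p* = 8 and s* = 0.375·8 = 3.

p* = 8, s* = 3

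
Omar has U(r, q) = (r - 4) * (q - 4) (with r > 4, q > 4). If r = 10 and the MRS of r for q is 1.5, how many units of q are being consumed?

q = 13

MU_r = (q−4), MU_q = (r−4).
MRS = (q−4)/(r−4).
Substitute r = 10: MRS = (q − 4)/6. Setting this equal to 1.5 gives q − 4 = 1.5·6 = 9, so q = 13.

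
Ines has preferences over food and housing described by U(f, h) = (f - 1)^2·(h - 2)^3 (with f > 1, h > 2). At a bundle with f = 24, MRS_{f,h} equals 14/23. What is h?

h = 23

MU_f = 2·(f−1)·(h−2)^3, MU_h = 3·(f−1)^2·(h−2)^2.
MRS = (2/3)·(h−2)/(f−1).
Substitute f = 24: MRS = (h − 2)/34.5. Setting this equal to 14/23 gives h − 2 = (14/23)·34.5 = 21, so h = 23.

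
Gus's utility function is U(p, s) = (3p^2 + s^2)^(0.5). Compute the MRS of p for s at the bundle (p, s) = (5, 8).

For CES with ρ = 2, MRS = (3/1)·(s/p)^(-1).
At (5, 8): MRS = 1.875.
The indifference curve has slope −1.875 at this bundle.

MRS = 1.875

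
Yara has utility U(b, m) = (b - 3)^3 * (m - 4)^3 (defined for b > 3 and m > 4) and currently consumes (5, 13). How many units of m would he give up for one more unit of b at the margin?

MRS = 4.5

MU_b = 3·(b−3)^2·(m−4)^3, MU_m = 3·(b−3)^3·(m−4)^2.
MRS = (m−4)/(b−3).
At (5, 13): MRS = 4.5.
So at (5, 13) the consumer would give up 4.5 units of m for one more unit of b.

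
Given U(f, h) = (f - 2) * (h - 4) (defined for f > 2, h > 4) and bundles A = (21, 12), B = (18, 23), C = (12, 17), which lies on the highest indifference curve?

Bundle B

Evaluate utility at each bundle:
U(A) = 152.
U(B) = 304.
U(C) = 130.
Highest utility is B, so B ≻ A ≻ C.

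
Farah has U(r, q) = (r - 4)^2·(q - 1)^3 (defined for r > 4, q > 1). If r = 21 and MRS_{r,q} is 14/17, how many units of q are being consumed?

MU_r = 2·(r−4)·(q−1)^3, MU_q = 3·(r−4)^2·(q−1)^2.
MRS = (2/3)·(q−1)/(r−4).
Substitute r = 21: MRS = (q − 1)/25.5. Setting this equal to 14/17 gives q − 1 = (14/17)·25.5 = 21, so q = 22.

q = 22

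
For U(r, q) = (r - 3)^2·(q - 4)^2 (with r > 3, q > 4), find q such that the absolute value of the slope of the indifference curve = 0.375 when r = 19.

MU_r = 2·(r−3)·(q−4)^2, MU_q = 2·(r−3)^2·(q−4).
MRS = (q−4)/(r−3).
Substitute r = 19: MRS = (q − 4)/16. Setting this equal to 0.375 gives q − 4 = 0.375·16 = 6, so q = 10.

q = 10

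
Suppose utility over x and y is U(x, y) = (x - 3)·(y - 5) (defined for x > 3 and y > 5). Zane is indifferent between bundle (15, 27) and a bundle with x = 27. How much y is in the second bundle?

y = 16

U(15, 27) = 264.
Set U(27, y) = 264 and solve.
With x = 27: (27 − 3) = 24, so (y − 5) = 264/24 = 11.
So y = 5 + 11 = 16.
Check: U(27, 16) = 264.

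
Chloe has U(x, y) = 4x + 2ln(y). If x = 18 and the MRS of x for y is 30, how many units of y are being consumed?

y = 15

MU_x = 4, MU_y = 2/y.
MRS = 4 ÷ (2/y).
MRS depends only on y: 2·y = 30 ⇒ y = 30/2 = 15.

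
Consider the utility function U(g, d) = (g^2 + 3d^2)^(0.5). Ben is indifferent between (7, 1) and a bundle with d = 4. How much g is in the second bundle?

U depends on (g, d) only through S = g^2 + 3d^2, so equal utility means equal S. At (7, 1): S = 52.
With d = 4: 3·4^2 = 48, so g^2 = 52 − 48 = 4.
Hence g = √4 = 2.
Check: U(2, 4) = 7.2111.

g = 2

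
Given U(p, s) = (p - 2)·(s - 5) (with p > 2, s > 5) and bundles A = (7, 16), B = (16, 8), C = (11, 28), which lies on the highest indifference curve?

Evaluate utility at each bundle:
U(A) = 55.
U(B) = 42.
U(C) = 207.
Highest utility is C, so C ≻ A ≻ B.

Bundle C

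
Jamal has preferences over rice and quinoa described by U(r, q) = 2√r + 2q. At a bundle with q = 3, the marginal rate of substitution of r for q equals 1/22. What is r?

MU_r = 2/(2√r), MU_q = 2.
MRS = 2/(2√r) ÷ 2.
MRS depends only on r: 0.5/√r = 1/22 ⇒ √r = 0.5/(1/22) = 11 ⇒ r = 121.

r = 121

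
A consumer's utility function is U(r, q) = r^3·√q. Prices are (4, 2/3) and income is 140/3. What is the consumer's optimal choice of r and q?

r* = 10, q* = 10

MU_r = 3·r^2·√q and MU_q = 0.5·r^3·q^(-0.5).
MRS = MU_r/MU_q = (6)·q/r.
Tangency: set MRS = p_r/p_q = 4/(2/3) = 6.
So (6)·q/r = 6, i.e. q = r.
Substitute into the budget 4·r + (2/3)·q = 140/3: (14/3)·r = 140/3, so r* = 10.
Then q* = 10.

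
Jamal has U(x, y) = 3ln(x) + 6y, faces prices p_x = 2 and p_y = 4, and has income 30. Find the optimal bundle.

x* = 1, y* = 7

MU_x = 3/x, MU_y = 6.
MRS = 3/x ÷ 6.
Tangency: set MRS = p_x/p_y = 2/4 = 0.5.
MRS depends only on x: 0.5/x = 0.5 ⇒ x* = 0.5/0.5 = 1.
From the budget, 4·y = 30 − 2·1 = 28, so y* = 7.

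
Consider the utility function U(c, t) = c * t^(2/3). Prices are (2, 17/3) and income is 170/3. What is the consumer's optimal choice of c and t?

c* = 17, t* = 4

MU_c = t^(2/3) and MU_t = 2/3·c·t^(-1/3).
MRS = MU_c/MU_t = (1.5)·t/c.
Tangency: set MRS = p_c/p_t = 2/(17/3) = 6/17.
So (1.5)·t/c = 6/17, i.e. t = (4/17)·c.
Substitute into the budget 2·c + (17/3)·t = 170/3: (10/3)·c = 170/3, so c* = 17.
Then t* = (4/17)·17 = 4.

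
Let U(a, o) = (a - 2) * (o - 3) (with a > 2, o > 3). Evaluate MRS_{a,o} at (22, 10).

MU_a = (o−3), MU_o = (a−2).
MRS = (o−3)/(a−2).
At (22, 10): MRS = 0.35.
The indifference curve has slope −0.35 at this bundle.

MRS = 0.35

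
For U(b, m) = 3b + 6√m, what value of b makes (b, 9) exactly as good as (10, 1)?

U(10, 1) = 36.
Set U(b, 9) = 36 and solve.
With m = 9: √9 = 3, so 3b = 36 − 6·3 = 18 and b = 6.
Check: U(6, 9) = 36.

b = 6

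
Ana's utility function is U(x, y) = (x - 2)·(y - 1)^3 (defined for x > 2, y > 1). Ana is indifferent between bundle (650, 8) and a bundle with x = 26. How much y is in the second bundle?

U(650, 8) = 222264.
Set U(26, y) = 222264 and solve.
With x = 26: (26 − 2) = 24, so (y − 1)^3 = 222264/24 = 9261.
Taking the cube root (with y > 1): y − 1 = 21, so y = 22.
Check: U(26, 22) = 222264.

y = 22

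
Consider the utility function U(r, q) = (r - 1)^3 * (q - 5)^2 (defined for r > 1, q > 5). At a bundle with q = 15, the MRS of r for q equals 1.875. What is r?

r = 9

MU_r = 3·(r−1)^2·(q−5)^2, MU_q = 2·(r−1)^3·(q−5).
MRS = (3/2)·(q−5)/(r−1).
Substitute q = 15: MRS = 15/(r − 1). Setting this equal to 1.875 gives r − 1 = 15/1.875 = 8, so r = 9.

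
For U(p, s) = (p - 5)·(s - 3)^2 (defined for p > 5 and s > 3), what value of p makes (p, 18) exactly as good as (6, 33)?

p = 9

U(6, 33) = 900.
Set U(p, 18) = 900 and solve.
With s = 18: (18 − 3)^2 = 225, so (p − 5) = 900/225 = 4.
So p = 5 + 4 = 9.
Check: U(9, 18) = 900.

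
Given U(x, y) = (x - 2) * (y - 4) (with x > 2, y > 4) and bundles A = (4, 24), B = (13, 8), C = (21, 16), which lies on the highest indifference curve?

Bundle C

Evaluate utility at each bundle:
U(A) = 40.
U(B) = 44.
U(C) = 228.
Highest utility is C, so C ≻ B ≻ A.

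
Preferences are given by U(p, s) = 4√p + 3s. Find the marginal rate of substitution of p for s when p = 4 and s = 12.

MU_p = 4/(2√p), MU_s = 3.
MRS = 4/(2√p) ÷ 3.
At (4, 12): MRS = 1/3.
That is, one extra unit of p is worth 1/3 units of s at the margin.

MRS = 1/3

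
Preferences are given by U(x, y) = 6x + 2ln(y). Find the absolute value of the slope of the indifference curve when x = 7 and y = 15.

MRS = 45

MU_x = 6, MU_y = 2/y.
MRS = 6 ÷ (2/y).
At (7, 15): MRS = 45.
That is, one extra unit of x is worth 45 units of y at the margin.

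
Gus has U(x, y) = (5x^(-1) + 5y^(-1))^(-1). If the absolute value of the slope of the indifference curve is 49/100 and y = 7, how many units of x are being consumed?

For CES with ρ = -1, MRS = (y/x)^2.
Setting (7/x)^2 = 49/100 gives 7/x = 0.7 and x = 10.

x = 10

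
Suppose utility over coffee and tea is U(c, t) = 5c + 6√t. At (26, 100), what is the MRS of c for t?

MU_c = 5, MU_t = 6/(2√t).
MRS = 5 ÷ (6/(2√t)).
At (26, 100): MRS = 50/3.
The indifference curve has slope −50/3 at this bundle.

MRS = 50/3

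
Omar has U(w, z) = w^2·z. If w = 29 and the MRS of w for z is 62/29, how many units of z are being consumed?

z = 31

MU_w = 2·w·z and MU_z = w^2.
MRS = MU_w/MU_z = (2/1)·z/w.
Substitute w = 29: MRS = z/14.5. Setting z/14.5 = 62/29 gives z = (62/29)·14.5 = 31.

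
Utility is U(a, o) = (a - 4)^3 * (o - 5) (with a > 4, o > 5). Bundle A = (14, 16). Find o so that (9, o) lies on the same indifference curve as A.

U(14, 16) = 11000.
Set U(9, o) = 11000 and solve.
With a = 9: (9 − 4)^3 = 125, so (o − 5) = 11000/125 = 88.
So o = 5 + 88 = 93.
Check: U(9, 93) = 11000.

o = 93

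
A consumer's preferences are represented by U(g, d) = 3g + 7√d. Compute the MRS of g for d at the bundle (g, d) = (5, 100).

MRS = 60/7

MU_g = 3, MU_d = 7/(2√d).
MRS = 3 ÷ (7/(2√d)).
At (5, 100): MRS = 60/7.
So at (5, 100) the consumer would give up 60/7 units of d for one more unit of g.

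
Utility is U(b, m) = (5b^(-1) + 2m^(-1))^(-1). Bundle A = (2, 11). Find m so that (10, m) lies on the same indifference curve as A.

m = 11/12

U depends on (b, m) only through S = 5b^(-1) + 2m^(-1), so equal utility means equal S. At (2, 11): S = 59/22.
With b = 10: 5·10^(-1) = 0.5, so 2m^(-1) = 59/22 − 0.5 = 24/11, i.e. m^(-1) = 12/11.
Hence m = 1/(12/11) = 11/12.
Check: U(10, 11/12) = 0.3729.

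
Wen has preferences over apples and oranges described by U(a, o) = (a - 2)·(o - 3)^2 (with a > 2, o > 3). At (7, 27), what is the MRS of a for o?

MU_a = (o−3)^2, MU_o = 2·(a−2)·(o−3).
MRS = (1/2)·(o−3)/(a−2).
At (7, 27): MRS = 2.4.
The indifference curve has slope −2.4 at this bundle.

MRS = 2.4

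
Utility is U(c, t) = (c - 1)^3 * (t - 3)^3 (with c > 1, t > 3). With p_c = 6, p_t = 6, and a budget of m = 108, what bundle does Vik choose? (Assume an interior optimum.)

MU_c = 3·(c−1)^2·(t−3)^3, MU_t = 3·(c−1)^3·(t−3)^2.
MRS = (t−3)/(c−1).
Tangency: set MRS = p_c/p_t = 6/6 = 1.
So (t − 3)/(c − 1) = 1, i.e. (t − 3) = (c − 1).
Rewrite the budget in excess-of-subsistence terms: 6·(c − 1) + 6·(t − 3) = 108 − 6·1 − 6·3 = 84.
Substituting, 12·(c − 1) = 84, so c − 1 = 7 and c* = 8.
Then t − 3 = 7, so t* = 10.

c* = 8, t* = 10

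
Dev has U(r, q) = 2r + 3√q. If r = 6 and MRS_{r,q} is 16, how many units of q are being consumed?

q = 144

MU_r = 2, MU_q = 3/(2√q).
MRS = 2 ÷ (3/(2√q)).
MRS depends only on q: (4/3)·√q = 16 ⇒ √q = 16/(4/3) = 12 ⇒ q = 144.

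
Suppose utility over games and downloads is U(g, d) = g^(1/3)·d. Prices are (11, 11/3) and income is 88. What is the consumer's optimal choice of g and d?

g* = 2, d* = 18

MU_g = 1/3·g^(-2/3)·d and MU_d = g^(1/3).
MRS = MU_g/MU_d = (1/3)·d/g.
Tangency: set MRS = p_g/p_d = 11/(11/3) = 3.
So (1/3)·d/g = 3, i.e. d = 9·g.
Substitute into the budget 11·g + (11/3)·d = 88: 44·g = 88, so g* = 2.
Then d* = 9·2 = 18.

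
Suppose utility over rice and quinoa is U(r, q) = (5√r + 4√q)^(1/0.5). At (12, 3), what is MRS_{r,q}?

MRS = 0.625

For CES with ρ = 0.5, MRS = (5/4)·√(q/r).
At (12, 3): MRS = 0.625.
That is, one extra unit of r is worth 0.625 units of q at the margin.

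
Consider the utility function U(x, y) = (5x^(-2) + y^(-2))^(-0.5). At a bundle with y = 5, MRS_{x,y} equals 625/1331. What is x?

For CES with ρ = -2, MRS = (5/1)·(y/x)^3.
Setting (5/1)·(5/x)^3 = 625/1331 gives (5/x)^3 = 125/1331, so 5/x = 5/11 and x = 11.

x = 11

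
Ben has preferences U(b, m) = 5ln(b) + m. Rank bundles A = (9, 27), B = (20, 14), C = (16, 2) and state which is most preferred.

Bundle A

Evaluate utility at each bundle:
U(A) = 37.986.
U(B) = 28.979.
U(C) = 15.863.
Highest utility is A, so A ≻ B ≻ C.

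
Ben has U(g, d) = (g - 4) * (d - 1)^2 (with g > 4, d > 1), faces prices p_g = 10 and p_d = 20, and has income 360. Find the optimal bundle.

g* = 14, d* = 11

MU_g = (d−1)^2, MU_d = 2·(g−4)·(d−1).
MRS = (1/2)·(d−1)/(g−4).
Tangency: set MRS = p_g/p_d = 10/20 = 0.5.
So (1/2)·(d − 1)/(g − 4) = 0.5, i.e. (d − 1) = (g − 4).
Rewrite the budget in excess-of-subsistence terms: 10·(g − 4) + 20·(d − 1) = 360 − 10·4 − 20·1 = 300.
Substituting, 30·(g − 4) = 300, so g − 4 = 10 and g* = 14.
Then d − 1 = 10, so d* = 11.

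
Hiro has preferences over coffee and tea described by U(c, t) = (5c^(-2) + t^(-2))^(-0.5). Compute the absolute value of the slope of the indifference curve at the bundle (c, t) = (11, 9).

For CES with ρ = -2, MRS = (5/1)·(t/c)^3.
At (11, 9): MRS = 3645/1331.
That is, one extra unit of c is worth 3645/1331 units of t at the margin.

MRS = 3645/1331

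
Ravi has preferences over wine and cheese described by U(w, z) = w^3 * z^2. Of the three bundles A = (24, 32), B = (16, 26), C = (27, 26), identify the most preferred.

Bundle A

Evaluate utility at each bundle:
U(A) = 14155776.
U(B) = 2768896.
U(C) = 13305708.
Highest utility is A, so A ≻ C ≻ B.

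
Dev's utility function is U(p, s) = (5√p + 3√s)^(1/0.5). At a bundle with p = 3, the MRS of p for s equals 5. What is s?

For CES with ρ = 0.5, MRS = (5/3)·√(s/p).
Setting (5/3)·√(s/3) = 5 gives √(s/3) = 3, so s/3 = 9 and s = 27.

s = 27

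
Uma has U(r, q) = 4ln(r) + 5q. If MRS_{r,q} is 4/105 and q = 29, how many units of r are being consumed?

r = 21

MU_r = 4/r, MU_q = 5.
MRS = 4/r ÷ 5.
MRS depends only on r: 0.8/r = 4/105 ⇒ r = 0.8/(4/105) = 21.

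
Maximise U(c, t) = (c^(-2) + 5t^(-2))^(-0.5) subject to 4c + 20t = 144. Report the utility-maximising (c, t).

For CES with ρ = -2, MRS = (1/5)·(t/c)^3.
Tangency: set MRS = p_c/p_t = 4/20 = 0.2.
So (t/c)^3 = 1; taking the cube root, t/c = 1, i.e. t = c.
Substitute into the budget 4·c + 20·t = 144: 24·c = 144, so c* = 6 and t* = 6.

c* = 6, t* = 6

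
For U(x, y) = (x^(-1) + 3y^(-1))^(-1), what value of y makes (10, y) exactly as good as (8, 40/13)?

U depends on (x, y) only through S = x^(-1) + 3y^(-1), so equal utility means equal S. At (8, 40/13): S = 1.1.
With x = 10: 10^(-1) = 0.1, so 3y^(-1) = 1.1 − 0.1 = 1, i.e. y^(-1) = 1/3.
Hence y = 1/(1/3) = 3.
Check: U(10, 3) = 0.9091.

y = 3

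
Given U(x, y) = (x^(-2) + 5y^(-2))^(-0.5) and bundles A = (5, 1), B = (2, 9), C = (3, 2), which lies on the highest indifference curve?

Bundle B

Evaluate utility at each bundle:
U(A) = 0.445.
U(B) = 1.791.
U(C) = 0.857.
Highest utility is B, so B ≻ C ≻ A.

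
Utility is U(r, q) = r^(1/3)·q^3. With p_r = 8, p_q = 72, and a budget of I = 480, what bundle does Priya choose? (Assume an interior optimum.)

MU_r = 1/3·r^(-2/3)·q^3 and MU_q = 3·r^(1/3)·q^2.
MRS = MU_r/MU_q = (1/9)·q/r.
Tangency: set MRS = p_r/p_q = 8/72 = 1/9.
So (1/9)·q/r = 1/9, i.e. q = r.
Substitute into the budget 8·r + 72·q = 480: 80·r = 480, so r* = 6.
Then q* = 6.

r* = 6, q* = 6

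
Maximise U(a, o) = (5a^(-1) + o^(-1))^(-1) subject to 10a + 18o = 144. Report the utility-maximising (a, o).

a* = 9, o* = 3

For CES with ρ = -1, MRS = (5/1)·(o/a)^2.
Tangency: set MRS = p_a/p_o = 10/18 = 5/9.
So (o/a)^2 = 1/9; taking the square root, o/a = 1/3, i.e. o = (1/3)·a.
Substitute into the budget 10·a + 18·o = 144: 16·a = 144, so a* = 9 and o* = (1/3)·9 = 3.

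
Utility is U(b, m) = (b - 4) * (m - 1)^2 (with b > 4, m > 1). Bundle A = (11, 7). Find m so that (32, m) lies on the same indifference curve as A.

m = 4

U(11, 7) = 252.
Set U(32, m) = 252 and solve.
With b = 32: (32 − 4) = 28, so (m − 1)^2 = 252/28 = 9.
Taking the square root (with m > 1): m − 1 = 3, so m = 4.
Check: U(32, 4) = 252.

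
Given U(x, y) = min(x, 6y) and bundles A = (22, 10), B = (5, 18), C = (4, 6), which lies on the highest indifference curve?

Evaluate utility at each bundle:
U(A) = 22.
U(B) = 5.
U(C) = 4.
Highest utility is A, so A ≻ B ≻ C.

Bundle A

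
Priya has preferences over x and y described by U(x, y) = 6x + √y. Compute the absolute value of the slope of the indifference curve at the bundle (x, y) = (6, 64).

MRS = 96

MU_x = 6, MU_y = 1/(2√y).
MRS = 6 ÷ (1/(2√y)).
At (6, 64): MRS = 96.
That is, one extra unit of x is worth 96 units of y at the margin.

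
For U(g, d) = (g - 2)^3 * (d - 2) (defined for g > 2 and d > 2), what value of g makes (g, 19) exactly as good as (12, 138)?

g = 22

U(12, 138) = 136000.
Set U(g, 19) = 136000 and solve.
With d = 19: (19 − 2) = 17, so (g − 2)^3 = 136000/17 = 8000.
Taking the cube root (with g > 2): g − 2 = 20, so g = 22.
Check: U(22, 19) = 136000.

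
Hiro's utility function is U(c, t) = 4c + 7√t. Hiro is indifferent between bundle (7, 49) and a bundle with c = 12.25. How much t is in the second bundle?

t = 16

U(7, 49) = 77.
Set U(12.25, t) = 77 and solve.
With c = 12.25: 7√t = 77 − 4·12.25 = 28, so √t = 4 and t = 16.
Check: U(12.25, 16) = 77.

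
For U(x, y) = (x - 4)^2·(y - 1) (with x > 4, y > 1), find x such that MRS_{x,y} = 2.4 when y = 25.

x = 24

MU_x = 2·(x−4)·(y−1), MU_y = (x−4)^2.
MRS = (2/1)·(y−1)/(x−4).
Substitute y = 25: MRS = 48/(x − 4). Setting this equal to 2.4 gives x − 4 = 48/2.4 = 20, so x = 24.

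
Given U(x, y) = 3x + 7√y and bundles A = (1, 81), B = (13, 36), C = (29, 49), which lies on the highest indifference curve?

Bundle C

Evaluate utility at each bundle:
U(A) = 66.000.
U(B) = 81.000.
U(C) = 136.000.
Highest utility is C, so C ≻ B ≻ A.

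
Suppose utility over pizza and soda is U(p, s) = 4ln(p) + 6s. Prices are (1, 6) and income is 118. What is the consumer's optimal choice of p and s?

p* = 4, s* = 19

MU_p = 4/p, MU_s = 6.
MRS = 4/p ÷ 6.
Tangency: set MRS = p_p/p_s = 1/6.
MRS depends only on p: (2/3)/p = 1/6 ⇒ p* = (2/3)/(1/6) = 4.
From the budget, 6·s = 118 − 1·4 = 114, so s* = 19.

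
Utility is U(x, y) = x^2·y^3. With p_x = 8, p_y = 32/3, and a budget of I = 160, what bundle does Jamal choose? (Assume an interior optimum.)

MU_x = 2·x·y^3 and MU_y = 3·x^2·y^2.
MRS = MU_x/MU_y = (2/3)·y/x.
Tangency: set MRS = p_x/p_y = 8/(32/3) = 0.75.
So (2/3)·y/x = 0.75, i.e. y = 1.125·x.
Substitute into the budget 8·x + (32/3)·y = 160: 20·x = 160, so x* = 8.
Then y* = 1.125·8 = 9.

x* = 8, y* = 9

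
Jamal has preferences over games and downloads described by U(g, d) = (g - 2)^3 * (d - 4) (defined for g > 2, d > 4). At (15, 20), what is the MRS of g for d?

MU_g = 3·(g−2)^2·(d−4), MU_d = (g−2)^3.
MRS = (3/1)·(d−4)/(g−2).
At (15, 20): MRS = 48/13.
The indifference curve has slope −48/13 at this bundle.

MRS = 48/13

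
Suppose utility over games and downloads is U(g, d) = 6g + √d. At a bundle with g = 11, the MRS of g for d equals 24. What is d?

d = 4

MU_g = 6, MU_d = 1/(2√d).
MRS = 6 ÷ (1/(2√d)).
MRS depends only on d: 12·√d = 24 ⇒ √d = 24/12 = 2 ⇒ d = 4.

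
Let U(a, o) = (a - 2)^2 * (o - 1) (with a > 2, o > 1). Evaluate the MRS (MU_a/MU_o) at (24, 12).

MU_a = 2·(a−2)·(o−1), MU_o = (a−2)^2.
MRS = (2/1)·(o−1)/(a−2).
At (24, 12): MRS = 1.
So at (24, 12) the consumer would give up 1 units of o for one more unit of a.

MRS = 1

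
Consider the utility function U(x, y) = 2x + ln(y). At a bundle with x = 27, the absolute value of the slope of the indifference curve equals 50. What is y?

MU_x = 2, MU_y = 1/y.
MRS = 2 ÷ (1/y).
MRS depends only on y: 2·y = 50 ⇒ y = 50/2 = 25.

y = 25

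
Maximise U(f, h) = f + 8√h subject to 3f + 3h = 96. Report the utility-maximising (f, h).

f* = 16, h* = 16

MU_f = 1, MU_h = 8/(2√h).
MRS = 1 ÷ (8/(2√h)).
Tangency: set MRS = p_f/p_h = 3/3 = 1.
MRS depends only on h: 0.25·√h = 1 ⇒ √h = 1/0.25 = 4 ⇒ h* = 16.
From the budget, 3·f = 96 − 3·16 = 48, so f* = 16.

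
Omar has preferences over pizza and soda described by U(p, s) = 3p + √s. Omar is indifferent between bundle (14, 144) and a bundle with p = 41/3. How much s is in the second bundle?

U(14, 144) = 54.
Set U(41/3, s) = 54 and solve.
With p = 41/3: √s = 54 − 3·41/3 = 13, so √s = 13 and s = 169.
Check: U(41/3, 169) = 54.

s = 169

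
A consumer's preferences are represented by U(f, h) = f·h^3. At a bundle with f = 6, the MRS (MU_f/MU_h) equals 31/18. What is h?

MU_f = h^3 and MU_h = 3·f·h^2.
MRS = MU_f/MU_h = (1/3)·h/f.
Substitute f = 6: MRS = h/18. Setting h/18 = 31/18 gives h = (31/18)·18 = 31.

h = 31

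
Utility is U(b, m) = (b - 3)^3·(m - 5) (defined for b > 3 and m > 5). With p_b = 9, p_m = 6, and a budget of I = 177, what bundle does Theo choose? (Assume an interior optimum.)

MU_b = 3·(b−3)^2·(m−5), MU_m = (b−3)^3.
MRS = (3/1)·(m−5)/(b−3).
Tangency: set MRS = p_b/p_m = 9/6 = 1.5.
So (3/1)·(m − 5)/(b − 3) = 1.5, i.e. (m − 5) = 0.5·(b − 3).
Rewrite the budget in excess-of-subsistence terms: 9·(b − 3) + 6·(m − 5) = 177 − 9·3 − 6·5 = 120.
Substituting, 12·(b − 3) = 120, so b − 3 = 10 and b* = 13.
Then m − 5 = 0.5·10 = 5, so m* = 10.

b* = 13, m* = 10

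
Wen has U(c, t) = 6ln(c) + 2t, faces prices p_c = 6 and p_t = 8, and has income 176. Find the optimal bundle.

MU_c = 6/c, MU_t = 2.
MRS = 6/c ÷ 2.
Tangency: set MRS = p_c/p_t = 6/8 = 0.75.
MRS depends only on c: 3/c = 0.75 ⇒ c* = 3/0.75 = 4.
From the budget, 8·t = 176 − 6·4 = 152, so t* = 19.

c* = 4, t* = 19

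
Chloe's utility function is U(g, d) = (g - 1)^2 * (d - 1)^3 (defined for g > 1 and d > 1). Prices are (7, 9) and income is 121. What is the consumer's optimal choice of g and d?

g* = 7, d* = 8

MU_g = 2·(g−1)·(d−1)^3, MU_d = 3·(g−1)^2·(d−1)^2.
MRS = (2/3)·(d−1)/(g−1).
Tangency: set MRS = p_g/p_d = 7/9.
So (2/3)·(d − 1)/(g − 1) = 7/9, i.e. (d − 1) = (7/6)·(g − 1).
Rewrite the budget in excess-of-subsistence terms: 7·(g − 1) + 9·(d − 1) = 121 − 7·1 − 9·1 = 105.
Substituting, 17.5·(g − 1) = 105, so g − 1 = 6 and g* = 7.
Then d − 1 = (7/6)·6 = 7, so d* = 8.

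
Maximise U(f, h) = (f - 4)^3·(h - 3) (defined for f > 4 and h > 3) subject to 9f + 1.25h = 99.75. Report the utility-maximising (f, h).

MU_f = 3·(f−4)^2·(h−3), MU_h = (f−4)^3.
MRS = (3/1)·(h−3)/(f−4).
Tangency: set MRS = p_f/p_h = 9/1.25 = 7.2.
So (3/1)·(h − 3)/(f − 4) = 7.2, i.e. (h − 3) = 2.4·(f − 4).
Rewrite the budget in excess-of-subsistence terms: 9·(f − 4) + 1.25·(h − 3) = 99.75 − 9·4 − 1.25·3 = 60.
Substituting, 12·(f − 4) = 60, so f − 4 = 5 and f* = 9.
Then h − 3 = 2.4·5 = 12, so h* = 15.

f* = 9, h* = 15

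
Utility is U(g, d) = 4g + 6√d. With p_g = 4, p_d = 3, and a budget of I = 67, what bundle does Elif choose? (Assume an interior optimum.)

g* = 16, d* = 1

MU_g = 4, MU_d = 6/(2√d).
MRS = 4 ÷ (6/(2√d)).
Tangency: set MRS = p_g/p_d = 4/3.
MRS depends only on d: (4/3)·√d = 4/3 ⇒ √d = (4/3)/(4/3) = 1 ⇒ d* = 1.
From the budget, 4·g = 67 − 3·1 = 64, so g* = 16.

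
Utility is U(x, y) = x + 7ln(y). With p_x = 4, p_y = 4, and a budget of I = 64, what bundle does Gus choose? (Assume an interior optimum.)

MU_x = 1, MU_y = 7/y.
MRS = 1 ÷ (7/y).
Tangency: set MRS = p_x/p_y = 4/4 = 1.
MRS depends only on y: (1/7)·y = 1 ⇒ y* = 1/(1/7) = 7.
From the budget, 4·x = 64 − 4·7 = 36, so x* = 9.

x* = 9, y* = 7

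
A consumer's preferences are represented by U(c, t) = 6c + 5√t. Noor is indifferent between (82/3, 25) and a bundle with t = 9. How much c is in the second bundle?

c = 29

U(82/3, 25) = 189.
Set U(c, 9) = 189 and solve.
With t = 9: √9 = 3, so 6c = 189 − 5·3 = 174 and c = 29.
Check: U(29, 9) = 189.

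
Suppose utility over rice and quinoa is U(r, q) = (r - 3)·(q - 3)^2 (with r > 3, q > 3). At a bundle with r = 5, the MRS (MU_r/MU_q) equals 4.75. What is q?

MU_r = (q−3)^2, MU_q = 2·(r−3)·(q−3).
MRS = (1/2)·(q−3)/(r−3).
Substitute r = 5: MRS = (q − 3)/4. Setting this equal to 4.75 gives q − 3 = 4.75·4 = 19, so q = 22.

q = 22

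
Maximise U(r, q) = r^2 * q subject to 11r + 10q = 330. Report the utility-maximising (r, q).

r* = 20, q* = 11

MU_r = 2·r·q and MU_q = r^2.
MRS = MU_r/MU_q = (2/1)·q/r.
Tangency: set MRS = p_r/p_q = 11/10 = 1.1.
So (2/1)·q/r = 1.1, i.e. q = 0.55·r.
Substitute into the budget 11·r + 10·q = 330: 16.5·r = 330, so r* = 20.
Then q* = 0.55·20 = 11.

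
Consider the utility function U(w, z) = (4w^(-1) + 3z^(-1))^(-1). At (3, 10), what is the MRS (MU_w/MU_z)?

For CES with ρ = -1, MRS = (4/3)·(z/w)^2.
At (3, 10): MRS = 400/27.
So at (3, 10) the consumer would give up 400/27 units of z for one more unit of w.

MRS = 400/27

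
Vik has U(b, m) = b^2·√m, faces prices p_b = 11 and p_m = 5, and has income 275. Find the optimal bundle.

b* = 20, m* = 11

MU_b = 2·b·√m and MU_m = 0.5·b^2·m^(-0.5).
MRS = MU_b/MU_m = (4)·m/b.
Tangency: set MRS = p_b/p_m = 11/5 = 2.2.
So (4)·m/b = 2.2, i.e. m = 0.55·b.
Substitute into the budget 11·b + 5·m = 275: 13.75·b = 275, so b* = 20.
Then m* = 0.55·20 = 11.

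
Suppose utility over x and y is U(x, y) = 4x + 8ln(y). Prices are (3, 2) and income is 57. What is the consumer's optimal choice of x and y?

x* = 17, y* = 3

MU_x = 4, MU_y = 8/y.
MRS = 4 ÷ (8/y).
Tangency: set MRS = p_x/p_y = 3/2 = 1.5.
MRS depends only on y: 0.5·y = 1.5 ⇒ y* = 1.5/0.5 = 3.
From the budget, 3·x = 57 − 2·3 = 51, so x* = 17.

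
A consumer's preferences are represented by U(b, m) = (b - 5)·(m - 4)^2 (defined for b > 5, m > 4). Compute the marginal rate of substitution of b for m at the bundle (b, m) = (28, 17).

MRS = 13/46

MU_b = (m−4)^2, MU_m = 2·(b−5)·(m−4).
MRS = (1/2)·(m−4)/(b−5).
At (28, 17): MRS = 13/46.
That is, one extra unit of b is worth 13/46 units of m at the margin.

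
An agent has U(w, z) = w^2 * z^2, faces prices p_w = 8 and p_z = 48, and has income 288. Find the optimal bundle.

MU_w = 2·w·z^2 and MU_z = 2·w^2·z.
MRS = MU_w/MU_z = z/w.
Tangency: set MRS = p_w/p_z = 8/48 = 1/6.
So z/w = 1/6, i.e. z = (1/6)·w.
Substitute into the budget 8·w + 48·z = 288: 16·w = 288, so w* = 18.
Then z* = (1/6)·18 = 3.

w* = 18, z* = 3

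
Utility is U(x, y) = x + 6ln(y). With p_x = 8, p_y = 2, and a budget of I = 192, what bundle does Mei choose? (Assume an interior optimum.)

x* = 18, y* = 24

MU_x = 1, MU_y = 6/y.
MRS = 1 ÷ (6/y).
Tangency: set MRS = p_x/p_y = 8/2 = 4.
MRS depends only on y: (1/6)·y = 4 ⇒ y* = 4/(1/6) = 24.
From the budget, 8·x = 192 − 2·24 = 144, so x* = 18.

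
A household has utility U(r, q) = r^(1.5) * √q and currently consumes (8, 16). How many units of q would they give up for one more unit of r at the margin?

MRS = 6

MU_r = 1.5·√r·√q and MU_q = 0.5·r^(1.5)·q^(-0.5).
MRS = MU_r/MU_q = (3)·q/r.
At (8, 16): MRS = 6.
The indifference curve has slope −6 at this bundle.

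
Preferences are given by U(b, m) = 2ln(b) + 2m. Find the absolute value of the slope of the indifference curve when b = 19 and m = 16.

MU_b = 2/b, MU_m = 2.
MRS = 2/b ÷ 2.
At (19, 16): MRS = 1/19.
The indifference curve has slope −1/19 at this bundle.

MRS = 1/19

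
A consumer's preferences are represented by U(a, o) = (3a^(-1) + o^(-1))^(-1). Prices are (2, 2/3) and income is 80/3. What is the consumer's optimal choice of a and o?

a* = 10, o* = 10

For CES with ρ = -1, MRS = (3/1)·(o/a)^2.
Tangency: set MRS = p_a/p_o = 2/(2/3) = 3.
So (o/a)^2 = 1; taking the square root, o/a = 1, i.e. o = a.
Substitute into the budget 2·a + (2/3)·o = 80/3: (8/3)·a = 80/3, so a* = 10 and o* = 10.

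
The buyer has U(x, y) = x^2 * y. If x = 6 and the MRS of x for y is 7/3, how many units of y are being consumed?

y = 7

MU_x = 2·x·y and MU_y = x^2.
MRS = MU_x/MU_y = (2/1)·y/x.
Substitute x = 6: MRS = y/3. Setting y/3 = 7/3 gives y = (7/3)·3 = 7.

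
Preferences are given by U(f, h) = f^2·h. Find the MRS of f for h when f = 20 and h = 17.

MU_f = 2·f·h and MU_h = f^2.
MRS = MU_f/MU_h = (2/1)·h/f.
At (20, 17): MRS = 1.7.
That is, one extra unit of f is worth 1.7 units of h at the margin.

MRS = 1.7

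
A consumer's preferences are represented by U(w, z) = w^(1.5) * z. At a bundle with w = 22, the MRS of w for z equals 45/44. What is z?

MU_w = 1.5·√w·z and MU_z = w^(1.5).
MRS = MU_w/MU_z = (1.5)·z/w.
Substitute w = 22: MRS = z/(44/3). Setting z/(44/3) = 45/44 gives z = (45/44)·(44/3) = 15.

z = 15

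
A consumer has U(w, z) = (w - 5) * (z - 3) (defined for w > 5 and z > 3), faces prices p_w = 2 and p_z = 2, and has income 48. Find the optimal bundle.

w* = 13, z* = 11

MU_w = (z−3), MU_z = (w−5).
MRS = (z−3)/(w−5).
Tangency: set MRS = p_w/p_z = 2/2 = 1.
So (z − 3)/(w − 5) = 1, i.e. (z − 3) = (w − 5).
Rewrite the budget in excess-of-subsistence terms: 2·(w − 5) + 2·(z − 3) = 48 − 2·5 − 2·3 = 32.
Substituting, 4·(w − 5) = 32, so w − 5 = 8 and w* = 13.
Then z − 3 = 8, so z* = 11.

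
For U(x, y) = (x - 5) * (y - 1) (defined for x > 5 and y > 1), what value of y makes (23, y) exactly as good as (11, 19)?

U(11, 19) = 108.
Set U(23, y) = 108 and solve.
With x = 23: (23 − 5) = 18, so (y − 1) = 108/18 = 6.
So y = 1 + 6 = 7.
Check: U(23, 7) = 108.

y = 7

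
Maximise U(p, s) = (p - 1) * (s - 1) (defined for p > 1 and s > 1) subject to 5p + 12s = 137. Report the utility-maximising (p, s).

p* = 13, s* = 6

MU_p = (s−1), MU_s = (p−1).
MRS = (s−1)/(p−1).
Tangency: set MRS = p_p/p_s = 5/12.
So (s − 1)/(p − 1) = 5/12, i.e. (s − 1) = (5/12)·(p − 1).
Rewrite the budget in excess-of-subsistence terms: 5·(p − 1) + 12·(s − 1) = 137 − 5·1 − 12·1 = 120.
Substituting, 10·(p − 1) = 120, so p − 1 = 12 and p* = 13.
Then s − 1 = (5/12)·12 = 5, so s* = 6.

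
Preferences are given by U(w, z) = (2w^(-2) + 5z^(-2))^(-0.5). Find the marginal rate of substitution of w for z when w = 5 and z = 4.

MRS = 128/625

For CES with ρ = -2, MRS = (2/5)·(z/w)^3.
At (5, 4): MRS = 128/625.
The indifference curve has slope −128/625 at this bundle.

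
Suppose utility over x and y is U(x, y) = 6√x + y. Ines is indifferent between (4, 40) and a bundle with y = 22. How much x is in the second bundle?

U(4, 40) = 52.
Set U(x, 22) = 52 and solve.
With y = 22: 6√x = 52 − 22 = 30, so √x = 5 and x = 25.
Check: U(25, 22) = 52.

x = 25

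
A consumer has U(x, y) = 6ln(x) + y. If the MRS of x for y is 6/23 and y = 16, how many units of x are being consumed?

MU_x = 6/x, MU_y = 1.
MRS = 6/x ÷ 1.
MRS depends only on x: 6/x = 6/23 ⇒ x = 6/(6/23) = 23.

x = 23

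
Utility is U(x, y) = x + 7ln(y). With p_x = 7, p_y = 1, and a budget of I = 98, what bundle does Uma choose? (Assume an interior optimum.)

x* = 7, y* = 49

MU_x = 1, MU_y = 7/y.
MRS = 1 ÷ (7/y).
Tangency: set MRS = p_x/p_y = 7/1 = 7.
MRS depends only on y: (1/7)·y = 7 ⇒ y* = 7/(1/7) = 49.
From the budget, 7·x = 98 − 1·49 = 49, so x* = 7.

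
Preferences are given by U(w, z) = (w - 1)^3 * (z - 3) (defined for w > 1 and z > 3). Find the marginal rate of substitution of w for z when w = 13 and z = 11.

MU_w = 3·(w−1)^2·(z−3), MU_z = (w−1)^3.
MRS = (3/1)·(z−3)/(w−1).
At (13, 11): MRS = 2.
So at (13, 11) the consumer would give up 2 units of z for one more unit of w.

MRS = 2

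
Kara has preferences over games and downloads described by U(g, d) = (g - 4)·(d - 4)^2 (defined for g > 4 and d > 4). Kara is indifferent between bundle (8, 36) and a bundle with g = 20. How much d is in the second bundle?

U(8, 36) = 4096.
Set U(20, d) = 4096 and solve.
With g = 20: (20 − 4) = 16, so (d − 4)^2 = 4096/16 = 256.
Taking the square root (with d > 4): d − 4 = 16, so d = 20.
Check: U(20, 20) = 4096.

d = 20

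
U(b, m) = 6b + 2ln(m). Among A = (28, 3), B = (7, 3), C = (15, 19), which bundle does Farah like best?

Evaluate utility at each bundle:
U(A) = 170.197.
U(B) = 44.197.
U(C) = 95.889.
Highest utility is A, so A ≻ C ≻ B.

Bundle A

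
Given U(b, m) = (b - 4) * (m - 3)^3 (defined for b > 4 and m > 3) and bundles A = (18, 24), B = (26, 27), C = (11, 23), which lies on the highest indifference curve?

Bundle B

Evaluate utility at each bundle:
U(A) = 129654.
U(B) = 304128.
U(C) = 56000.
Highest utility is B, so B ≻ A ≻ C.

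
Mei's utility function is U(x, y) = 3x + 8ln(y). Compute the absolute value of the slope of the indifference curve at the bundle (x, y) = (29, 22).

MRS = 8.25

MU_x = 3, MU_y = 8/y.
MRS = 3 ÷ (8/y).
At (29, 22): MRS = 8.25.
So at (29, 22) the consumer would give up 8.25 units of y for one more unit of x.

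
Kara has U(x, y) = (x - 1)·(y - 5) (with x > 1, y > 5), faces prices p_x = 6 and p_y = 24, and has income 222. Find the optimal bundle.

x* = 9, y* = 7

MU_x = (y−5), MU_y = (x−1).
MRS = (y−5)/(x−1).
Tangency: set MRS = p_x/p_y = 6/24 = 0.25.
So (y − 5)/(x − 1) = 0.25, i.e. (y − 5) = 0.25·(x − 1).
Rewrite the budget in excess-of-subsistence terms: 6·(x − 1) + 24·(y − 5) = 222 − 6·1 − 24·5 = 96.
Substituting, 12·(x − 1) = 96, so x − 1 = 8 and x* = 9.
Then y − 5 = 0.25·8 = 2, so y* = 7.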